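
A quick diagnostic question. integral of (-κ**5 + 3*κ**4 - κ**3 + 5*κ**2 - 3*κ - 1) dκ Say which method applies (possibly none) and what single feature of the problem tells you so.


Diagnosis: no special technique — nothing composite, nothing rational, nothing trigonometric — each constant-multiple power of κ integrates by the power rule alone.


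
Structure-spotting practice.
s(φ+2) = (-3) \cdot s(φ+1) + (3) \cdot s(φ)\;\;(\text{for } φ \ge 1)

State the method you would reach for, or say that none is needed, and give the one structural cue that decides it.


Verdict: the characteristic-root method — fixed numeric weights on consecutive terms and no forcing term added: the root method in its home territory.


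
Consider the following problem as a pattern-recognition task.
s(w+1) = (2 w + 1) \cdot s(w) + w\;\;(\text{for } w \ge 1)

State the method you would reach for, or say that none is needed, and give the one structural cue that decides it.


Best approach: a summation factor — an index-dependent multiplier 2 w + 1 rules out characteristic roots; a summation factor converts it to a pure difference.


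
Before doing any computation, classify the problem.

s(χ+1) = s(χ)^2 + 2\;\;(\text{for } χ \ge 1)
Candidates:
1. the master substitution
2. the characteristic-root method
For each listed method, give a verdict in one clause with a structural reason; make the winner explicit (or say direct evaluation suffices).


Verdict: no special technique — the update rule curves (it is not linear in the unknown sequence), so no superposition-based closed form attaches — iterate or study it directly.
- the master substitution — the recursion shifts the index rather than dividing it.
- the characteristic-root method: the recursion is nonlinear in the sequence values, so no linear-modes ansatz applies.


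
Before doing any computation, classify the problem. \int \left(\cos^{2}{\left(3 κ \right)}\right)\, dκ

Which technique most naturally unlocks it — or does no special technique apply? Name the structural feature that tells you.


Technique: a trigonometric identity — the even trigonometric power \cos^{2}{\left(3 κ \right)} reduces by a double-angle identity before any integration is attempted.


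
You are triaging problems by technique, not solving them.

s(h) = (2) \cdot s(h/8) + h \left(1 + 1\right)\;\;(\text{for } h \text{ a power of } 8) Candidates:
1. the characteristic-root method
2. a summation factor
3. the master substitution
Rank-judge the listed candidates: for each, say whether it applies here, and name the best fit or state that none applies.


Technique: the master substitution — the argument contracts 8-fold per step: reindex h exponentially and solve the linear recurrence in the new index.
- the characteristic-root method: a divided-index call is not the fixed-shift linear shape that characteristic roots solve.
- a summation factor — the recursion divides its index rather than shifting it — there is no previous-term chain for a summation factor to telescope.
- the master substitution: applies; the problem has the shape this method handles.


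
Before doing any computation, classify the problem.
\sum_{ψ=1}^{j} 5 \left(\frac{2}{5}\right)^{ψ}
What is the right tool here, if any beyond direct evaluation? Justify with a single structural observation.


Method: the geometric series formula — the ratio of consecutive terms is the constant \frac{2}{5}, independent of the index — a geometric sum.


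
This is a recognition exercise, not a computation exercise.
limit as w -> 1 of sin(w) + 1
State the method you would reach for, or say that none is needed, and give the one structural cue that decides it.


Technique: no special technique — nothing blocks direct substitution at 1: plug in and finish.


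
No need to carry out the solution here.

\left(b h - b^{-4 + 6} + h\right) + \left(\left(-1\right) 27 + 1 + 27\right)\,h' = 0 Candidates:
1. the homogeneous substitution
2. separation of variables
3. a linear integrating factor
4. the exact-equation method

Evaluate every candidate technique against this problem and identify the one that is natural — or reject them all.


Technique: a linear integrating factor — linear in the unknown with genuine forcing: multiply through by the exponential of the integrated coefficient and the left side closes into one derivative.
- the homogeneous substitution — solved for the derivative, the right side changes under joint scaling of the two variables.
- separation of variables: the two dependences are entangled, not a clean product of one-variable pieces.
- a linear integrating factor: applicable, and directly so.
- the exact-equation method: the mixed-partials test fails on this split — it is not an exact differential as presented.


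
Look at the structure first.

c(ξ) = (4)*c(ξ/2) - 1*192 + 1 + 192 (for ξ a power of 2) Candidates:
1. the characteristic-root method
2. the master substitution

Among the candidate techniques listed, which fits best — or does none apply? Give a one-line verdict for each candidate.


Method: the master substitution — recursion at ξ/2 is multiplicative in the index; logarithmic reindexing via ξ = 2^m linearizes it.
- the characteristic-root method: the recursion divides its index rather than shifting it — outside the constant-shift family the root method covers.
- the master substitution: applies; the problem has the shape this method handles.


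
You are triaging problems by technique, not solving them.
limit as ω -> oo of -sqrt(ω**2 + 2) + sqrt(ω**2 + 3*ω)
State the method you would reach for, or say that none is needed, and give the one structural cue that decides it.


Best approach: conjugate multiplication — infinity minus infinity with a radical in play — multiply by the conjugate so the divergences of sqrt(ω**2 + 3*ω) and sqrt(ω**2 + 2) annihilate.


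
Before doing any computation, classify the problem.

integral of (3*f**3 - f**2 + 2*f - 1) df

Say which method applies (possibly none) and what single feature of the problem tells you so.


Method: no special technique — a term-by-term power-rule job in f; no substitution or rearrangement earns its keep here.


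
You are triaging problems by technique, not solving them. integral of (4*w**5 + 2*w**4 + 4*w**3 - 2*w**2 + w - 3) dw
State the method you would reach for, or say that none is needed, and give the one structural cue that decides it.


Diagnosis: no special technique — scan for structure and find none: constant multiples of powers of w, integrate directly.


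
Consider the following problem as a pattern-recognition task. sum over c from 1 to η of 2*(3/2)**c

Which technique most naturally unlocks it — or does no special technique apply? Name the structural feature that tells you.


Method: the geometric series formula — each term is 3/2 times the previous one, so the geometric-series formula applies directly.


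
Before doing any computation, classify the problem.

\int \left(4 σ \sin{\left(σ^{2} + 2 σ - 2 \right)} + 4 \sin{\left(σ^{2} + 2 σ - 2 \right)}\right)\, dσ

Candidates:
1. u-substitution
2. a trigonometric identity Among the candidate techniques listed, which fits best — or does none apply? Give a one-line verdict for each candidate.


Diagnosis: u-substitution — collected, the integrand has one factor that is, up to a constant, the derivative of an inner expression the rest depends on — substitute for that inner expression.
- u-substitution — yes — fits the structure here.
- a trigonometric identity: there is no trigonometric structure whose rewriting would simplify the integrand.


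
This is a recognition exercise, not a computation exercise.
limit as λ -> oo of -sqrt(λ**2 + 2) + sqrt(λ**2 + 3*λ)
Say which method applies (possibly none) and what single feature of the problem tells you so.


Technique: conjugate multiplication — infinity minus infinity with a radical in play — multiply by the conjugate so the divergences of sqrt(λ**2 + 3*λ) and sqrt(λ**2 + 2) annihilate.


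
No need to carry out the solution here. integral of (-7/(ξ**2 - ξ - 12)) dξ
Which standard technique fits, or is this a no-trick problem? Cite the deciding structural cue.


Technique: partial fractions — the bottom, ξ**2 - ξ - 12, comes apart into simple factors, and a proper rational function over split factors decomposes.


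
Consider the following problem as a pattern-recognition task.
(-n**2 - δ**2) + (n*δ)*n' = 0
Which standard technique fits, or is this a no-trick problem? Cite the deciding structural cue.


Best approach: the homogeneous substitution — scaling δ and n together leaves the slope fixed — it depends only on n/δ, so substitute the ratio. A Bernoulli substitution is a fair alternative on this equation directly; the homogeneous reading takes it as given.


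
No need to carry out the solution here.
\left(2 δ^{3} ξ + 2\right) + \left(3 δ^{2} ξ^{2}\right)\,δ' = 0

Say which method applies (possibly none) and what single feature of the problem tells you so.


Technique: the exact-equation method — take the mixed partials of 2 δ^{3} ξ + 2 and 3 δ^{2} ξ^{2}: they are equal, which certifies an exact differential.


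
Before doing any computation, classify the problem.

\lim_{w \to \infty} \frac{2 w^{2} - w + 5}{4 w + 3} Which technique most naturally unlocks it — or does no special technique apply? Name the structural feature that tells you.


Technique: dominant-term comparison — growth-rate triage: the leading powers of w decide the limit, everything else is noise. Differentiating the expression as a single quotient would eventually settle it as well; matching dominant growth settles it immediately.


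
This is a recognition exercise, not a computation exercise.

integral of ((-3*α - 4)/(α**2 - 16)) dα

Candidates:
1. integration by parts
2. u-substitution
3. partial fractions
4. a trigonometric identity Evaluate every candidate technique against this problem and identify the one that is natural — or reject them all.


Verdict: partial fractions — each factor of α**2 - 16 owns one elementary piece of the integrand — separate them and integrate piecewise.
- integration by parts — the integrand does not split as a nonconstant polynomial times an exp, sine, cosine of a linear argument, or logarithm — no polynomial-kernel parts product to differentiate one side of.
- u-substitution: no subexpression of the integrand serves as a whole-integral substitution inner — individual terms may offer their own, but none carries its derivative as a factor of the full integrand; a working change of variable would have to be constructed from outside the expression.
- partial fractions: yes — fits the structure here.
- a trigonometric identity: with no trigonometric functions present, identity rewriting has no target.


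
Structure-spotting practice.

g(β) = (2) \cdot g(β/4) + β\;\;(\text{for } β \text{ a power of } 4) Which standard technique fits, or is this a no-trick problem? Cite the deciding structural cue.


Best approach: the master substitution — treat m = log base 4 of β as the new clock: one recursion step advances m by one while β scales by 4.


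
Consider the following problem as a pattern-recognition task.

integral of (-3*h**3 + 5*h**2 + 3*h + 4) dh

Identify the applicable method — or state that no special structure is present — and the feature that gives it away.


Technique: no special technique — every term is a constant multiple of a power of h; term-wise power-rule integration needs no preliminary transformation.


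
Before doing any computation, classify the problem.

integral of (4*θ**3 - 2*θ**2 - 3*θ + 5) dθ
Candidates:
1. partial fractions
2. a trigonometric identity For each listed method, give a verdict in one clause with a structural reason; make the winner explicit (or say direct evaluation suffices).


Best approach: no special technique — scan for structure and find none: constant multiples of powers of θ, integrate directly.
- partial fractions: the expression is not a ratio of polynomials that decomposes further.
- a trigonometric identity: no sine or cosine appears, so there is nothing for a trigonometric identity to act on.


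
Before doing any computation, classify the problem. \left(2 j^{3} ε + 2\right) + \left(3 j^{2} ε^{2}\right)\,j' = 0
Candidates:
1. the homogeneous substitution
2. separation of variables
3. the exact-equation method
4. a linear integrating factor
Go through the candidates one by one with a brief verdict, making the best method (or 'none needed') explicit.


Diagnosis: the exact-equation method — checking ∂/∂j of 2 j^{3} ε + 2 against ∂/∂ε of 3 j^{2} ε^{2}: they match — the equation is exact as it stands.
- the homogeneous substitution — the slope is not a function of the ratio of the variables alone.
- separation of variables — the two dependences do not factor apart.
- the exact-equation method — yes — fits the structure here.
- a linear integrating factor: the unknown enters nonlinearly (through a power, a denominator, or a transcendental function), which the linear integrating-factor recipe cannot absorb as-is — any repair would come from a preliminary substitution, not the factor.


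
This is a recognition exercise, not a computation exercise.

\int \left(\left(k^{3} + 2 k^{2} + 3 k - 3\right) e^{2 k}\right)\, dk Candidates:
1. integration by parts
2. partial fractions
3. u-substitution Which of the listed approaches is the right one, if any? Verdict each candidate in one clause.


Verdict: integration by parts — differentiate k^{3} + 2 k^{2} + 3 k - 3, integrate e^{2 k}: each pass lowers the polynomial degree, so parts terminates.
- integration by parts: applicable, and directly so.
- partial fractions: there is no rational-function structure to decompose.
- u-substitution: no subexpression of the integrand serves as a whole-integral substitution inner — individual terms may offer their own, but none carries its derivative as a factor of the full integrand; a working change of variable would have to be constructed from outside the expression.


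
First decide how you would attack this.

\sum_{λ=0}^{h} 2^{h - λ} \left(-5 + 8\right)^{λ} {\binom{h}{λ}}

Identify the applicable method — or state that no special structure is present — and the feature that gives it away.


Verdict: the binomial theorem — the summand is term λ of a binomial expansion in (-5 + 8) and 2; the whole sum is a single power.


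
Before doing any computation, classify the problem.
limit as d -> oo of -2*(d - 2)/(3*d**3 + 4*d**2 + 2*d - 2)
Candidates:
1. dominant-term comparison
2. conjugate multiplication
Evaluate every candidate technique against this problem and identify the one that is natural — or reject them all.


Diagnosis: dominant-term comparison — growth-rate triage: the leading powers of d decide the limit, everything else is noise.
- dominant-term comparison: yes — fits the structure here.
- conjugate multiplication — multiplying by a conjugate would not remove any indeterminacy here.


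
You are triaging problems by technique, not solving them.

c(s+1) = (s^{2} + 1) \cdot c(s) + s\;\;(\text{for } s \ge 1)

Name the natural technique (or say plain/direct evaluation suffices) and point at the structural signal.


Method: a summation factor — one step of memory with a weight s^{2} + 1 that changes as the index grows — the summation-factor construction is built for this.


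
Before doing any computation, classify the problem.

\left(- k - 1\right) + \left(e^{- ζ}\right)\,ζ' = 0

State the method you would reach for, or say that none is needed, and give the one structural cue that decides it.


Technique: separation of variables — all dependence on the two variables factors apart, the defining separable shape. An exactness check succeeds on this form as well — separation and the potential function arrive at the same answer, separation more directly.


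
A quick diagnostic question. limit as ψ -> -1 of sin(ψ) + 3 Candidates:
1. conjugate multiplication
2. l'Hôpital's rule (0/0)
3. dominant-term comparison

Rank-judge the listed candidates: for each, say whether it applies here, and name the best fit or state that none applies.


Method: no special technique — the function is continuous at -1; evaluation is itself the limit, no machinery required.
- conjugate multiplication — no difference of divergent radicals appears, so rationalizing has nothing to cancel.
- l'Hôpital's rule (0/0) — evaluation at the point is determinate, so the rule has nothing to repair.
- dominant-term comparison — no dominant power emerges to decide the limit by degree comparison.


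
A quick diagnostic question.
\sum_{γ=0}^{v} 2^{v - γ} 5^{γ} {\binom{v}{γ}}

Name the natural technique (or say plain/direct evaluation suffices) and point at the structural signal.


Diagnosis: the binomial theorem — terms weighting {\binom{v}{γ}} against matched powers of 5 and 2 reassemble into (5 + 2)^v by the binomial theorem.


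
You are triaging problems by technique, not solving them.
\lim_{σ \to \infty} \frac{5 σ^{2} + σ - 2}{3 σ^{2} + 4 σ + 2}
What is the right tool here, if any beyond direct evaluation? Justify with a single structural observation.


Diagnosis: dominant-term comparison — growth-rate triage: the leading powers of σ decide the limit, everything else is noise. As a single quotient, the ∞/∞ shape would yield to repeated differentiation as well — the growth comparison gets there in one look.


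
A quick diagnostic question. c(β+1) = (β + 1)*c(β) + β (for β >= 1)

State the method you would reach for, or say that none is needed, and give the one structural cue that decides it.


Verdict: a summation factor — one-term recursion with variable weight β + 1 is solved by product normalization, not by root-finding.


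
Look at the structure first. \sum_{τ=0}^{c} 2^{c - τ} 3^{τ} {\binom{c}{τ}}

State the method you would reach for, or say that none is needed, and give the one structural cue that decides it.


Verdict: the binomial theorem — the binomial coefficients weight matched powers of 3 and 2, which is exactly the expansion of a binomial power.


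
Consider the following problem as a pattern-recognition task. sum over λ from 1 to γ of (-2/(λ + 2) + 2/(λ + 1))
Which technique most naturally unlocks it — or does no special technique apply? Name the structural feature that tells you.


Method: telescoping — each term adds 2/(λ + 1) and subtracts the same expression advanced one index; that subtracted piece cancels against the next term's added copy — only the boundary terms survive.


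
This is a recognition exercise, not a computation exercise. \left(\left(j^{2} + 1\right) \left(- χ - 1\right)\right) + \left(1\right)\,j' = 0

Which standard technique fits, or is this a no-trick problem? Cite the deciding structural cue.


Best approach: separation of variables — one side of the product carries the independent variable, the other the unknown — the textbook separation shape.


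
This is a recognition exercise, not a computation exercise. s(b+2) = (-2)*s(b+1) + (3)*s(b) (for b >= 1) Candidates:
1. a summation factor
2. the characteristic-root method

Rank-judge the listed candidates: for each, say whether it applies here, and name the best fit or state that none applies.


Verdict: the characteristic-root method — because shifting b leaves the equation's coefficients unchanged, exponential trials reduce it to algebra.
- a summation factor — the recurrence reaches back more than one step, outside the first-order family a summation factor normalizes.
- the characteristic-root method: yes — fits the structure here.


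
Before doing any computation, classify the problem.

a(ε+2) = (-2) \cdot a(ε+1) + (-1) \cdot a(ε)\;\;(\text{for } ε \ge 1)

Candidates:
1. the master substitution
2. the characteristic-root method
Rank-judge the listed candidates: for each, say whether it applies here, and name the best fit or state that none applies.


Best approach: the characteristic-root method — every coefficient is a fixed number and the forcing is zero — substitute r^ε and read off the root equation.
- the master substitution — no fixed divisor shrinks the index between calls.
- the characteristic-root method: yes — fits the structure here.


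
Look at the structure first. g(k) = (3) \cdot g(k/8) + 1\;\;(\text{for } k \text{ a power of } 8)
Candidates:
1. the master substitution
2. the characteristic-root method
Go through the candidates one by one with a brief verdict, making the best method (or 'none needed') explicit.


Verdict: the master substitution — treat m = log base 8 of k as the new clock: one recursion step advances m by one while k scales by 8.
- the master substitution: applicable, and directly so.
- the characteristic-root method: the recursion divides its index rather than shifting it — outside the constant-shift family the root method covers.


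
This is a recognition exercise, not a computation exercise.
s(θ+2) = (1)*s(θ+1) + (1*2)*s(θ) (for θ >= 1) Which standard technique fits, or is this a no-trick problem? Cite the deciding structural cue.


Verdict: the characteristic-root method — shift-invariance with fixed coefficients calls for exponential trials; the characteristic polynomial finds every r^θ.


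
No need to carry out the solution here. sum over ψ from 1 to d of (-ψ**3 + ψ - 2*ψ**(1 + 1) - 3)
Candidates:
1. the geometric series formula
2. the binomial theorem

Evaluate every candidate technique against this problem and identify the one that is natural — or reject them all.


Verdict: no special technique — the sum is polynomial through and through; closed forms for each power of ψ finish it directly.
- the geometric series formula: the ratio of consecutive terms depends on the index.
- the binomial theorem: no binomial coefficients pair up with complementary powers here.


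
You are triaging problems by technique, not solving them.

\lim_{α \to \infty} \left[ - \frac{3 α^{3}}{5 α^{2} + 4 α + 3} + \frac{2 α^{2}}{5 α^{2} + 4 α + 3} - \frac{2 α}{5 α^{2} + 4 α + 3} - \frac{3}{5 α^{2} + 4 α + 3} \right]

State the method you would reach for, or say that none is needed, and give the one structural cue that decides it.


Verdict: dominant-term comparison — divide by the highest power of α present: lower-order terms vanish and the dominant ratio remains. Viewed as a single quotient this is an ∞/∞ form — an at-infinity application of l'Hôpital's rule would also resolve it; comparing leading growth reads the answer without differentiating.


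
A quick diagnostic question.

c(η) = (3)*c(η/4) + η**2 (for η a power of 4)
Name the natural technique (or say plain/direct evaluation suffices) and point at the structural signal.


Technique: the master substitution — the argument η/4 divides the index by 4; the standard η = 4^m substitution converts it to a constant-shift recurrence.


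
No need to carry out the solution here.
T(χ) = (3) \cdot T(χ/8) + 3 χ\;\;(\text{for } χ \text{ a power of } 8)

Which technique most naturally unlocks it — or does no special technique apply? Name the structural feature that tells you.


Best approach: the master substitution — the argument shrinks by the factor 8, so measure the index on a logarithmic scale and the recursion becomes a shift.


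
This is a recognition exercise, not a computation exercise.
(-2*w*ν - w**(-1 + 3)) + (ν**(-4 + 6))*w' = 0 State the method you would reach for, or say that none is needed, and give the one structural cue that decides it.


Verdict: the homogeneous substitution — the slope is degree-zero homogeneous: the ratio substitution v = w/ν collapses it. A Bernoulli rewrite works here as the equation stands — the homogeneous substitution is the more immediate reading.


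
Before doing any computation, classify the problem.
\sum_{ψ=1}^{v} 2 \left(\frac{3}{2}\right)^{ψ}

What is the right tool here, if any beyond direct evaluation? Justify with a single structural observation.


Diagnosis: the geometric series formula — each term is \frac{3}{2} times the previous one, so the geometric-series formula applies directly.


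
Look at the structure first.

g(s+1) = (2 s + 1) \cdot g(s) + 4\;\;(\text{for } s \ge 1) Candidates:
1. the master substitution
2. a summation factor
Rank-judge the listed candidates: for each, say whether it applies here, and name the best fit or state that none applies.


Method: a summation factor — one-term recursion with variable weight 2 s + 1 is solved by product normalization, not by root-finding.
- the master substitution: this is shift-type recursion, outside the divide-and-conquer template.
- a summation factor: applies; the problem has the shape this method handles.


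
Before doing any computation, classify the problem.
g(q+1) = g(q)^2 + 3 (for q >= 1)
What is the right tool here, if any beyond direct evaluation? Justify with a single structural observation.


Method: no special technique — the sequence value feeds back through itself nonlinearly — linear superposition fails, and every superposition-based closed form fails with it.


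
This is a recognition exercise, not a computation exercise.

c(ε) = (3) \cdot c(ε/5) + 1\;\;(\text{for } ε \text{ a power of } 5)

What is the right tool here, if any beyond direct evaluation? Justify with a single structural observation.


Best approach: the master substitution — the argument shrinks by the factor 5, so measure the index on a logarithmic scale and the recursion becomes a shift.


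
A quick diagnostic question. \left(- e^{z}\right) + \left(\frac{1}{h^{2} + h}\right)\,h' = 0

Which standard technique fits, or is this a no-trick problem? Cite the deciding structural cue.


Method: separation of variables — all dependence on the two variables factors apart, the defining separable shape. Rearranged, this also fits the Bernoulli template directly; separation reads the product structure as given.


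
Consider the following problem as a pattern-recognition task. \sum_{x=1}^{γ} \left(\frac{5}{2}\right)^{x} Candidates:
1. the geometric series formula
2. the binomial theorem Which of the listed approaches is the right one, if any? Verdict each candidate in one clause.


Verdict: the geometric series formula — each term is \frac{5}{2} times the previous one, so the geometric-series formula applies directly.
- the geometric series formula: applies; the problem has the shape this method handles.
- the binomial theorem — the terms do not reassemble into a binomial power.


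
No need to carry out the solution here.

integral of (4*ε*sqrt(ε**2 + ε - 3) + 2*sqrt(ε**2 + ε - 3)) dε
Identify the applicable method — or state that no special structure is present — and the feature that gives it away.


Diagnosis: u-substitution — collected, the integrand has one factor that is, up to a constant, the derivative of an inner expression the rest depends on — substitute for that inner expression.


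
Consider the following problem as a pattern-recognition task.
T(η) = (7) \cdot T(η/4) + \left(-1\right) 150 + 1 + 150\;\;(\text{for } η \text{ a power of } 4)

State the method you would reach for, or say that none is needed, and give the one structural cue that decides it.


Verdict: the master substitution — the argument contracts 4-fold per step: reindex η exponentially and solve the linear recurrence in the new index.


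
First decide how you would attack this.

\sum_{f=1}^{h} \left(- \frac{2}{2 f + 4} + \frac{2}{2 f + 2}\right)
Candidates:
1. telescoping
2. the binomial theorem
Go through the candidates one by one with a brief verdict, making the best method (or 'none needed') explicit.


Diagnosis: telescoping — the piece each term subtracts is \frac{2}{2 f + 2} advanced by one index, and it reappears with a plus sign leading the following term — the sum collapses to its boundary terms.
- telescoping: yes — fits the structure here.
- the binomial theorem — the terms do not reassemble into a binomial power.


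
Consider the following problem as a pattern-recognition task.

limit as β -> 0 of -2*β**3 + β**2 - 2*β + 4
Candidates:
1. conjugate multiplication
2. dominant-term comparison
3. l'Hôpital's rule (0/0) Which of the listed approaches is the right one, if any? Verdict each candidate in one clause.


Method: no special technique — no denominator vanishes and nothing blows up at 0: direct substitution is the whole computation.
- conjugate multiplication: there are no radicals in tension whose conjugate would simplify matters.
- dominant-term comparison: this limit is not decided by comparing leading-term growth at infinity.
- l'Hôpital's rule (0/0) — evaluation at the point is determinate, so the rule has nothing to repair.


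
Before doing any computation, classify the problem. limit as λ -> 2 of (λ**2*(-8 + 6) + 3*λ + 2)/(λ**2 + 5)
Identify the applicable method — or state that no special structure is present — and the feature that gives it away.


Method: no special technique — the expression is continuous at the evaluation point — substitute directly; no indeterminate form appears.


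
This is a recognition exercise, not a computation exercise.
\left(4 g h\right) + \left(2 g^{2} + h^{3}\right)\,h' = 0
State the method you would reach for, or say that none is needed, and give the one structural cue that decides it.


Method: the exact-equation method — take the mixed partials of 4 g h and 2 g^{2} + h^{3}: they are equal, which certifies an exact differential.


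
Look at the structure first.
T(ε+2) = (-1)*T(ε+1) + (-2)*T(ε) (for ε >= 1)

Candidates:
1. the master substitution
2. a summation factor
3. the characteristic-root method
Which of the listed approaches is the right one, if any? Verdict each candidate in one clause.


Technique: the characteristic-root method — because shifting ε leaves the equation's coefficients unchanged, exponential trials reduce it to algebra.
- the master substitution: this is shift-type recursion, outside the divide-and-conquer template.
- a summation factor — the recurrence reaches back more than one step, outside the first-order family a summation factor normalizes.
- the characteristic-root method — applicable, and directly so.


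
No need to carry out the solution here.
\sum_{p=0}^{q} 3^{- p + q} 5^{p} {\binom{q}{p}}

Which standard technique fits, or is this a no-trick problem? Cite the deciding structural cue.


Technique: the binomial theorem — the summand is term p of a binomial expansion in 5 and 3; the whole sum is a single power.


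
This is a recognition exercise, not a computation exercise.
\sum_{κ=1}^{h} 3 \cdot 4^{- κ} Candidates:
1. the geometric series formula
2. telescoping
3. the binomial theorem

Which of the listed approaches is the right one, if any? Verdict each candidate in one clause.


Diagnosis: the geometric series formula — consecutive terms stand in a fixed index-free ratio — the geometric sum formula closes it.
- the geometric series formula — applies; the problem has the shape this method handles.
- telescoping: in the displayed form, no term reappears at a neighboring index to cancel against.
- the binomial theorem: no binomial coefficients pair up with complementary powers here.


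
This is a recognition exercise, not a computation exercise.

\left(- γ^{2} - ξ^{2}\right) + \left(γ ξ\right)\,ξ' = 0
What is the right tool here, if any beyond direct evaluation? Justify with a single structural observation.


Diagnosis: the homogeneous substitution — scaling γ and ξ together leaves the slope fixed — it depends only on ξ/γ, so substitute the ratio. This doubles as a Bernoulli equation in the unknown as written; the homogeneous route needs no setup at all.


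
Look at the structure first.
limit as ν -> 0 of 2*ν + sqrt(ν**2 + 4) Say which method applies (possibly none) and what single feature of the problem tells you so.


Method: no special technique — no zero denominators, no indeterminate clash at 0 — substitute and read off the value.


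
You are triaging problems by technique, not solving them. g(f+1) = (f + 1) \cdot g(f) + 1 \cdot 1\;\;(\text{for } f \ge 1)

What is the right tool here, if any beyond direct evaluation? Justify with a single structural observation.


Method: a summation factor — first-order linear but the coefficient f + 1 moves with the index — divide by the cumulative product and telescope.


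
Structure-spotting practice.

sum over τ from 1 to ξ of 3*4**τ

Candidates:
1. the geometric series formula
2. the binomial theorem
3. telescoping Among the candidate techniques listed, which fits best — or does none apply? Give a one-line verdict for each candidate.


Diagnosis: the geometric series formula — each summand is the previous one scaled by 4; that constant multiplier is itself the geometric structure.
- the geometric series formula — a fit — the right tool for this form.
- the binomial theorem: the terms lack the binomial-coefficient-weighted complementary-power pattern of an expansion.
- telescoping — as presented, consecutive terms share no shifted copy to cancel against — no rewrite is on display to change that.


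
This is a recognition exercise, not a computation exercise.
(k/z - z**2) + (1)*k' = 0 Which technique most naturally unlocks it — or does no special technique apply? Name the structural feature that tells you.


Diagnosis: a linear integrating factor — linear in the unknown with genuine forcing: multiply through by the exponential of the integrated coefficient and the left side closes into one derivative.


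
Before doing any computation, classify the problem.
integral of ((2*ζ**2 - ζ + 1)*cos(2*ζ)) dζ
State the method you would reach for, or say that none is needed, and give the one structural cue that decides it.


Method: integration by parts — 2*ζ**2 - ζ + 1 dies after finitely many derivatives while cos(2*ζ) cycles under integration — the tabular/parts setup.


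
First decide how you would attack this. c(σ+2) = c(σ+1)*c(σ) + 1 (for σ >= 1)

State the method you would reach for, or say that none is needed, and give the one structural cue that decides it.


Diagnosis: no special technique — the recurrence is nonlinear in the sequence values; study it directly, no linear machinery applies.


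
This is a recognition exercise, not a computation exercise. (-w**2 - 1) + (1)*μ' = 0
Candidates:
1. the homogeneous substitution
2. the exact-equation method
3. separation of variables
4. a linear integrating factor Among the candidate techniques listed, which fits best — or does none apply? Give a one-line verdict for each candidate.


Best approach: no special technique — with μ absent the equation is not coupled at all: direct integration in w.
- the homogeneous substitution — the ratio of the variables does not determine the slope.
- the exact-equation method — the unknown never enters the equation — exactness holds emptily, with nothing for the method to add.
- separation of variables — separation is only trivially available — with the unknown absent from the slope this is a direct integration, not a separation problem.
- a linear integrating factor — the linear template holds only trivially here (the unknown is absent, so the coefficient is zero) — the method is not the natural label.


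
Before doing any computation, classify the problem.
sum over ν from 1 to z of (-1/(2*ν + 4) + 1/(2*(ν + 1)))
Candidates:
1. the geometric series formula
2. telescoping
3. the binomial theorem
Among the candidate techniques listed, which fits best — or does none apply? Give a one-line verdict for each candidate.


Verdict: telescoping — each term adds 1/(2*(ν + 1)) and subtracts the same expression advanced one index; that subtracted piece cancels against the next term's added copy — only the boundary terms survive.
- the geometric series formula: no single multiplier carries one term to the next throughout the sum.
- telescoping: yes — fits the structure here.
- the binomial theorem — the summand does not match any term pattern of an expanded binomial power.


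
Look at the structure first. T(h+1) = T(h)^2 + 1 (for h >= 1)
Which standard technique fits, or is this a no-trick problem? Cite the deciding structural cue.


Diagnosis: no special technique — no ansatz, no master substitution, no summation factor survives the nonlinearity here.


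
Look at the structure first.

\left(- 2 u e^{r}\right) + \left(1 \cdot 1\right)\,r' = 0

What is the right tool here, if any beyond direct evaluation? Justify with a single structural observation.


Technique: separation of variables — all dependence on the two variables factors apart, the defining separable shape.


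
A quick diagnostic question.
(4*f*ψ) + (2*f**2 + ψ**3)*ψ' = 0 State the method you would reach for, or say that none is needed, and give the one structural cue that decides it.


Verdict: the exact-equation method — equality of cross partials is the green light — assemble the potential function term by term.


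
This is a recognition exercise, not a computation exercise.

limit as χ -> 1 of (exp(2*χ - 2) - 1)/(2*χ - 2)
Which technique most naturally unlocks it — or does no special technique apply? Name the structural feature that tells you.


Best approach: l'Hôpital's rule (0/0) — substituting 1 gives 0 over 0; differentiate top and bottom once and re-evaluate. One could equally expand both pieces locally and compare leading terms; the rule does that in one stroke.


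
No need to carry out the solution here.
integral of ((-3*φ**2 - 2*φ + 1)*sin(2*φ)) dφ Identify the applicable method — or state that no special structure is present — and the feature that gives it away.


Diagnosis: integration by parts — a polynomial factor -3*φ**2 - 2*φ + 1 multiplies sin(2*φ); differentiating -3*φ**2 - 2*φ + 1 lowers its degree while sin(2*φ) integrates cleanly, so parts wins.


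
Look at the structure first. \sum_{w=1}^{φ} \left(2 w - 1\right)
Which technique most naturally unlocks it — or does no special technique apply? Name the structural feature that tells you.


Diagnosis: no special technique — the sum is polynomial through and through; closed forms for each power of w finish it directly.


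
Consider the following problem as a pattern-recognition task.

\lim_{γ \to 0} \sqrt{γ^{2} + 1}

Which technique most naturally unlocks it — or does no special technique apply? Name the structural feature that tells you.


Best approach: no special technique — the function is continuous at 0; evaluation is itself the limit, no machinery required.


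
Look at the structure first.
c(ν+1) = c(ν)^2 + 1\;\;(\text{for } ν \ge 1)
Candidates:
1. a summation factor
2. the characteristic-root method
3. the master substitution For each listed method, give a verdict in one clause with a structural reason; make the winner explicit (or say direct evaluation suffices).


Best approach: no special technique — this one you iterate or analyze qualitatively: the nonlinearity defeats linear solution methods.
- a summation factor: the recursion is nonlinear — outside the first-order linear family a summation factor addresses.
- the characteristic-root method: nonlinearity rules out exponential-mode superposition from the start.
- the master substitution: this is shift-type recursion, outside the divide-and-conquer template.


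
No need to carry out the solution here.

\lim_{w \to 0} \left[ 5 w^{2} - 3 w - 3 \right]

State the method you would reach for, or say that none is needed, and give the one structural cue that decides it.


Diagnosis: no special technique — no denominator vanishes and nothing blows up at 0: direct substitution is the whole computation.
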